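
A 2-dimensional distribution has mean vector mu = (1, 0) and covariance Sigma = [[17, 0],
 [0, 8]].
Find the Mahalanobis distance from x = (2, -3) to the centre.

Step 1 — centre the observation: (x - mu) = (1, -3).

Step 2 — invert Sigma. det(Sigma) = 17·8 - (0)² = 136.
  Sigma^{-1} = (1/det) · [[d, -b], [-b, a]] = [[0.0588, 0],
 [0, 0.125]].

Step 3 — form the quadratic (x - mu)^T · Sigma^{-1} · (x - mu):
  Sigma^{-1} · (x - mu) = (0.0588, -0.375).
  (x - mu)^T · [Sigma^{-1} · (x - mu)] = (1)·(0.0588) + (-3)·(-0.375) = 1.1838.

Step 4 — take square root: d = √(1.1838) ≈ 1.088.

d(x, mu) = √(1.1838) ≈ 1.088


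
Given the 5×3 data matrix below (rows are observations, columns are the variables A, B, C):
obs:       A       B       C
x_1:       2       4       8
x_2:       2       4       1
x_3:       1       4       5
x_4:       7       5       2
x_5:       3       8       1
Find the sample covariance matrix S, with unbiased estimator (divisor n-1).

Step 1 — column means:
  mean(A) = (2 + 2 + 1 + 7 + 3) / 5 = 15/5 = 3
  mean(B) = (4 + 4 + 4 + 5 + 8) / 5 = 25/5 = 5
  mean(C) = (8 + 1 + 5 + 2 + 1) / 5 = 17/5 = 3.4

Step 2 — sample covariance S[i,j] = (1/(n-1)) · Σ_k (x_{k,i} - mean_i) · (x_{k,j} - mean_j), with n-1 = 4.
  S[A,A] = ((-1)·(-1) + (-1)·(-1) + (-2)·(-2) + (4)·(4) + (0)·(0)) / 4 = 22/4 = 5.5
  S[A,B] = ((-1)·(-1) + (-1)·(-1) + (-2)·(-1) + (4)·(0) + (0)·(3)) / 4 = 4/4 = 1
  S[A,C] = ((-1)·(4.6) + (-1)·(-2.4) + (-2)·(1.6) + (4)·(-1.4) + (0)·(-2.4)) / 4 = -11/4 = -2.75
  S[B,B] = ((-1)·(-1) + (-1)·(-1) + (-1)·(-1) + (0)·(0) + (3)·(3)) / 4 = 12/4 = 3
  S[B,C] = ((-1)·(4.6) + (-1)·(-2.4) + (-1)·(1.6) + (0)·(-1.4) + (3)·(-2.4)) / 4 = -11/4 = -2.75
  S[C,C] = ((4.6)·(4.6) + (-2.4)·(-2.4) + (1.6)·(1.6) + (-1.4)·(-1.4) + (-2.4)·(-2.4)) / 4 = 37.2/4 = 9.3

S is symmetric (S[j,i] = S[i,j]). Assembling:

S = [[5.5, 1, -2.75],
 [1, 3, -2.75],
 [-2.75, -2.75, 9.3]]


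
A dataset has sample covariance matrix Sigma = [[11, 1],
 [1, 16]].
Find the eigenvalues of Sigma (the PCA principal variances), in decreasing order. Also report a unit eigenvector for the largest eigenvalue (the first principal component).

Step 1 — characteristic polynomial of 2×2 Sigma:
  det(Sigma - λI) = λ² - trace · λ + det = 0.
  trace = 11 + 16 = 27, det = 11·16 - (1)² = 175.
Step 2 — discriminant:
  Δ = trace² - 4·det = 729 - 700 = 29.
Step 3 — eigenvalues:
  λ = (trace ± √Δ)/2 = (27 ± 5.3852)/2,
  λ_1 = 16.1926,  λ_2 = 10.8074.

Step 4 — unit eigenvector for λ_1: solve (Sigma - λ_1 I)v = 0. First row:
  (11 - 16.1926)·v_x + (1)·v_y = 0, i.e. (-5.1926)·v_x + (1)·v_y = 0,
  so v ∝ (b, λ_1 - a) = (1, 5.1926) = u.
  ||u|| = √((1)² + (5.1926)²) = √(27.9629) ≈ 5.288,
  v_1 = u/||u|| ≈ (0.1891, 0.982) (||v_1|| = 1).

λ_1 = 16.1926,  λ_2 = 10.8074;  v_1 ≈ (0.1891, 0.982)


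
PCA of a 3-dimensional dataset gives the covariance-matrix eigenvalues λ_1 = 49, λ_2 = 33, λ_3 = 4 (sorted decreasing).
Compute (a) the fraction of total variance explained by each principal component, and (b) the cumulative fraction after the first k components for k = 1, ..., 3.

Step 1 — total variance = trace(Sigma) = Σ λ_i = 49 + 33 + 4 = 86.

Step 2 — fraction explained by component i = λ_i / Σ λ:
  PC1: 49/86 = 0.5698
  PC2: 33/86 = 0.3837
  PC3: 4/86 = 0.0465

Step 3 — cumulative fraction after k components = (λ_1 + ... + λ_k) / Σ λ:
  k = 1: 49/86 = 0.5698
  k = 2: (49 + 33)/86 = 82/86 = 0.9535
  k = 3: (49 + 33 + 4)/86 = 86/86 = 1

Summary (fraction, with percent):

explained: PC1 0.5698 (56.98%), PC2 0.3837 (38.37%), PC3 0.0465 (4.65%);  cumulative: 0.5698, 0.9535, 1


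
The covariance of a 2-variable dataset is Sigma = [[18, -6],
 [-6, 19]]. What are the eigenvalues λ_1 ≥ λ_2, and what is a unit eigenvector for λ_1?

Step 1 — characteristic polynomial of 2×2 Sigma:
  det(Sigma - λI) = λ² - trace · λ + det = 0.
  trace = 18 + 19 = 37, det = 18·19 - (-6)² = 306.
Step 2 — discriminant:
  Δ = trace² - 4·det = 1369 - 1224 = 145.
Step 3 — eigenvalues:
  λ = (trace ± √Δ)/2 = (37 ± 12.0416)/2,
  λ_1 = 24.5208,  λ_2 = 12.4792.

Step 4 — unit eigenvector for λ_1: solve (Sigma - λ_1 I)v = 0. First row:
  (18 - 24.5208)·v_x + (-6)·v_y = 0, i.e. (-6.5208)·v_x + (-6)·v_y = 0,
  so v ∝ (b, λ_1 - a) = (-6, 6.5208); multiply by -1 so the first entry is positive: u = (6, -6.5208).
  ||u|| = √((6)² + (-6.5208)²) = √(78.5208) ≈ 8.8612,
  v_1 = u/||u|| ≈ (0.6771, -0.7359) (||v_1|| = 1).

λ_1 = 24.5208,  λ_2 = 12.4792;  v_1 ≈ (0.6771, -0.7359)


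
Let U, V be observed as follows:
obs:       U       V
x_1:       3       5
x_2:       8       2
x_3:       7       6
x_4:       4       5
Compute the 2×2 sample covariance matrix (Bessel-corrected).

Step 1 — column means:
  mean(U) = (3 + 8 + 7 + 4) / 4 = 22/4 = 5.5
  mean(V) = (5 + 2 + 6 + 5) / 4 = 18/4 = 4.5

Step 2 — sample covariance S[i,j] = (1/(n-1)) · Σ_k (x_{k,i} - mean_i) · (x_{k,j} - mean_j), with n-1 = 3.
  S[U,U] = ((-2.5)·(-2.5) + (2.5)·(2.5) + (1.5)·(1.5) + (-1.5)·(-1.5)) / 3 = 17/3 = 5.6667
  S[U,V] = ((-2.5)·(0.5) + (2.5)·(-2.5) + (1.5)·(1.5) + (-1.5)·(0.5)) / 3 = -6/3 = -2
  S[V,V] = ((0.5)·(0.5) + (-2.5)·(-2.5) + (1.5)·(1.5) + (0.5)·(0.5)) / 3 = 9/3 = 3

S is symmetric (S[j,i] = S[i,j]). Assembling:

S = [[5.6667, -2],
 [-2, 3]]


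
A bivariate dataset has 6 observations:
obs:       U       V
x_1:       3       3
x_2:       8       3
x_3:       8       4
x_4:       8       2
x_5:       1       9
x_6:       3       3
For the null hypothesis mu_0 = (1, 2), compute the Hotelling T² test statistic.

Step 1 — sample mean vector:
  mean(U) = (3 + 8 + 8 + 8 + 1 + 3) / 6 = 31/6 = 5.1667
  mean(V) = (3 + 3 + 4 + 2 + 9 + 3) / 6 = 24/6 = 4
  x̄ = (5.1667, 4),  deviation x̄ - mu_0 = (5.1667, 4) - (1, 2) = (4.1667, 2).

Step 2 — sample covariance matrix, S[i,j] = (1/(n-1)) · Σ_k (x_{k,i} - mean_i) · (x_{k,j} - mean_j), divisor n-1 = 5:
  S[U,U] = ((-2.1667)·(-2.1667) + (2.8333)·(2.8333) + (2.8333)·(2.8333) + (2.8333)·(2.8333) + (-4.1667)·(-4.1667) + (-2.1667)·(-2.1667)) / 5 = 50.8333/5 = 10.1667
  S[U,V] = ((-2.1667)·(-1) + (2.8333)·(-1) + (2.8333)·(0) + (2.8333)·(-2) + (-4.1667)·(5) + (-2.1667)·(-1)) / 5 = -25/5 = -5
  S[V,V] = ((-1)·(-1) + (-1)·(-1) + (0)·(0) + (-2)·(-2) + (5)·(5) + (-1)·(-1)) / 5 = 32/5 = 6.4
  S = [[10.1667, -5],
 [-5, 6.4]].

Step 3 — invert S. det(S) = 10.1667·6.4 - (-5)² = 40.0667.
  S^{-1} = (1/det) · [[d, -b], [-b, a]] = [[0.1597, 0.1248],
 [0.1248, 0.2537]].

Step 4 — quadratic form (x̄ - mu_0)^T · S^{-1} · (x̄ - mu_0):
  S^{-1} · (x̄ - mu_0) = (0.9151, 1.0275),
  (x̄ - mu_0)^T · [...] = (4.1667)·(0.9151) + (2)·(1.0275) = 5.868.

Step 5 — scale by n: T² = 6 · 5.868 = 35.208.

T² ≈ 35.208


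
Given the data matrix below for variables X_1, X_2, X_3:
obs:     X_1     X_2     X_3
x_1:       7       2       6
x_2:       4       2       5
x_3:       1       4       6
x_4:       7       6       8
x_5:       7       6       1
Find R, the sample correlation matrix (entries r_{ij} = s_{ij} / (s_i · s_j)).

Step 1 — column means:
  mean(X_1) = (7 + 4 + 1 + 7 + 7) / 5 = 26/5 = 5.2
  mean(X_2) = (2 + 2 + 4 + 6 + 6) / 5 = 20/5 = 4
  mean(X_3) = (6 + 5 + 6 + 8 + 1) / 5 = 26/5 = 5.2

Step 2 — sample variances and covariances s[i,j] = (1/(n-1)) · Σ_k (x_{k,i} - mean_i) · (x_{k,j} - mean_j), with n-1 = 4:
  s[X_1,X_1] = ((1.8)·(1.8) + (-1.2)·(-1.2) + (-4.2)·(-4.2) + (1.8)·(1.8) + (1.8)·(1.8)) / 4 = 28.8/4 = 7.2
  s[X_1,X_2] = ((1.8)·(-2) + (-1.2)·(-2) + (-4.2)·(0) + (1.8)·(2) + (1.8)·(2)) / 4 = 6/4 = 1.5
  s[X_1,X_3] = ((1.8)·(0.8) + (-1.2)·(-0.2) + (-4.2)·(0.8) + (1.8)·(2.8) + (1.8)·(-4.2)) / 4 = -4.2/4 = -1.05
  s[X_2,X_2] = ((-2)·(-2) + (-2)·(-2) + (0)·(0) + (2)·(2) + (2)·(2)) / 4 = 16/4 = 4
  s[X_2,X_3] = ((-2)·(0.8) + (-2)·(-0.2) + (0)·(0.8) + (2)·(2.8) + (2)·(-4.2)) / 4 = -4/4 = -1
  s[X_3,X_3] = ((0.8)·(0.8) + (-0.2)·(-0.2) + (0.8)·(0.8) + (2.8)·(2.8) + (-4.2)·(-4.2)) / 4 = 26.8/4 = 6.7
  Sample standard deviations s_i = √(s[i,i]):
  s(X_1) = √(7.2) = 2.6833
  s(X_2) = √(4) = 2
  s(X_3) = √(6.7) = 2.5884

Step 3 — r_{ij} = s_{ij} / (s_i · s_j):
  r[X_1,X_1] = 1 (diagonal).
  r[X_1,X_2] = 1.5 / (2.6833 · 2) = 1.5 / 5.3666 = 0.2795
  r[X_1,X_3] = -1.05 / (2.6833 · 2.5884) = -1.05 / 6.9455 = -0.1512
  r[X_2,X_2] = 1 (diagonal).
  r[X_2,X_3] = -1 / (2 · 2.5884) = -1 / 5.1769 = -0.1932
  r[X_3,X_3] = 1 (diagonal).

R is symmetric with unit diagonal. Assembling:

R = [[1, 0.2795, -0.1512],
 [0.2795, 1, -0.1932],
 [-0.1512, -0.1932, 1]]


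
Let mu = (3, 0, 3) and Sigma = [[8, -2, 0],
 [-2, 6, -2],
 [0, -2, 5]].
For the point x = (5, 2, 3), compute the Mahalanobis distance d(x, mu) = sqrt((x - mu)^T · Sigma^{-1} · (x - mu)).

Step 1 — centre the observation: (x - mu) = (2, 2, 0).

Step 2 — invert Sigma (cofactor / det for 3×3, or solve directly):
  Sigma^{-1} = [[0.1383, 0.0532, 0.0213],
 [0.0532, 0.2128, 0.0851],
 [0.0213, 0.0851, 0.234]].

Step 3 — form the quadratic (x - mu)^T · Sigma^{-1} · (x - mu):
  Sigma^{-1} · (x - mu) = (0.383, 0.5319, 0.2128).
  (x - mu)^T · [Sigma^{-1} · (x - mu)] = (2)·(0.383) + (2)·(0.5319) + (0)·(0.2128) = 1.8298.

Step 4 — take square root: d = √(1.8298) ≈ 1.3527.

d(x, mu) = √(1.8298) ≈ 1.3527


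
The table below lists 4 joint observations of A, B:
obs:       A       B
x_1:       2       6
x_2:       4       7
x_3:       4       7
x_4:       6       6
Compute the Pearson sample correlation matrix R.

Step 1 — column means:
  mean(A) = (2 + 4 + 4 + 6) / 4 = 16/4 = 4
  mean(B) = (6 + 7 + 7 + 6) / 4 = 26/4 = 6.5

Step 2 — sample variances and covariances s[i,j] = (1/(n-1)) · Σ_k (x_{k,i} - mean_i) · (x_{k,j} - mean_j), with n-1 = 3:
  s[A,A] = ((-2)·(-2) + (0)·(0) + (0)·(0) + (2)·(2)) / 3 = 8/3 = 2.6667
  s[A,B] = ((-2)·(-0.5) + (0)·(0.5) + (0)·(0.5) + (2)·(-0.5)) / 3 = 0/3 = 0
  s[B,B] = ((-0.5)·(-0.5) + (0.5)·(0.5) + (0.5)·(0.5) + (-0.5)·(-0.5)) / 3 = 1/3 = 0.3333
  Sample standard deviations s_i = √(s[i,i]):
  s(A) = √(2.6667) = 1.633
  s(B) = √(0.3333) = 0.5774

Step 3 — r_{ij} = s_{ij} / (s_i · s_j):
  r[A,A] = 1 (diagonal).
  r[A,B] = 0 / (1.633 · 0.5774) = 0 / 0.9428 = 0
  r[B,B] = 1 (diagonal).

R is symmetric with unit diagonal. Assembling:

R = [[1, 0],
 [0, 1]]


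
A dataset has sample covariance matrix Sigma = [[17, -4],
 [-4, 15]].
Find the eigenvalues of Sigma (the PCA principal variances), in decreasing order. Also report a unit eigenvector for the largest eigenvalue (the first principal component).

Step 1 — characteristic polynomial of 2×2 Sigma:
  det(Sigma - λI) = λ² - trace · λ + det = 0.
  trace = 17 + 15 = 32, det = 17·15 - (-4)² = 239.
Step 2 — discriminant:
  Δ = trace² - 4·det = 1024 - 956 = 68.
Step 3 — eigenvalues:
  λ = (trace ± √Δ)/2 = (32 ± 8.2462)/2,
  λ_1 = 20.1231,  λ_2 = 11.8769.

Step 4 — unit eigenvector for λ_1: solve (Sigma - λ_1 I)v = 0. First row:
  (17 - 20.1231)·v_x + (-4)·v_y = 0, i.e. (-3.1231)·v_x + (-4)·v_y = 0,
  so v ∝ (b, λ_1 - a) = (-4, 3.1231); multiply by -1 so the first entry is positive: u = (4, -3.1231).
  ||u|| = √((4)² + (-3.1231)²) = √(25.7538) ≈ 5.0748,
  v_1 = u/||u|| ≈ (0.7882, -0.6154) (||v_1|| = 1).

λ_1 = 20.1231,  λ_2 = 11.8769;  v_1 ≈ (0.7882, -0.6154)


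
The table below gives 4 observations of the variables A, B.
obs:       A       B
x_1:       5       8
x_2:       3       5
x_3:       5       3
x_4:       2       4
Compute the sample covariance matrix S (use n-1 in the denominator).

Step 1 — column means:
  mean(A) = (5 + 3 + 5 + 2) / 4 = 15/4 = 3.75
  mean(B) = (8 + 5 + 3 + 4) / 4 = 20/4 = 5

Step 2 — sample covariance S[i,j] = (1/(n-1)) · Σ_k (x_{k,i} - mean_i) · (x_{k,j} - mean_j), with n-1 = 3.
  S[A,A] = ((1.25)·(1.25) + (-0.75)·(-0.75) + (1.25)·(1.25) + (-1.75)·(-1.75)) / 3 = 6.75/3 = 2.25
  S[A,B] = ((1.25)·(3) + (-0.75)·(0) + (1.25)·(-2) + (-1.75)·(-1)) / 3 = 3/3 = 1
  S[B,B] = ((3)·(3) + (0)·(0) + (-2)·(-2) + (-1)·(-1)) / 3 = 14/3 = 4.6667

S is symmetric (S[j,i] = S[i,j]). Assembling:

S = [[2.25, 1],
 [1, 4.6667]]


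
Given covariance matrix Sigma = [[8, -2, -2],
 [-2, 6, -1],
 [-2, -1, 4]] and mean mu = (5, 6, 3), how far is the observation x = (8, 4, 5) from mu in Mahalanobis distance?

Step 1 — centre the observation: (x - mu) = (3, -2, 2).

Step 2 — invert Sigma (cofactor / det for 3×3, or solve directly):
  Sigma^{-1} = [[0.1691, 0.0735, 0.1029],
 [0.0735, 0.2059, 0.0882],
 [0.1029, 0.0882, 0.3235]].

Step 3 — form the quadratic (x - mu)^T · Sigma^{-1} · (x - mu):
  Sigma^{-1} · (x - mu) = (0.5662, -0.0147, 0.7794).
  (x - mu)^T · [Sigma^{-1} · (x - mu)] = (3)·(0.5662) + (-2)·(-0.0147) + (2)·(0.7794) = 3.2868.

Step 4 — take square root: d = √(3.2868) ≈ 1.8129.

d(x, mu) = √(3.2868) ≈ 1.8129


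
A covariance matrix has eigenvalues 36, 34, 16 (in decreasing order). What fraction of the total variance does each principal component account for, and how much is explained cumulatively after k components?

Step 1 — total variance = trace(Sigma) = Σ λ_i = 36 + 34 + 16 = 86.

Step 2 — fraction explained by component i = λ_i / Σ λ:
  PC1: 36/86 = 0.4186
  PC2: 34/86 = 0.3953
  PC3: 16/86 = 0.186

Step 3 — cumulative fraction after k components = (λ_1 + ... + λ_k) / Σ λ:
  k = 1: 36/86 = 0.4186
  k = 2: (36 + 34)/86 = 70/86 = 0.814
  k = 3: (36 + 34 + 16)/86 = 86/86 = 1

Summary (fraction, with percent):

explained: PC1 0.4186 (41.86%), PC2 0.3953 (39.53%), PC3 0.186 (18.6%);  cumulative: 0.4186, 0.814, 1


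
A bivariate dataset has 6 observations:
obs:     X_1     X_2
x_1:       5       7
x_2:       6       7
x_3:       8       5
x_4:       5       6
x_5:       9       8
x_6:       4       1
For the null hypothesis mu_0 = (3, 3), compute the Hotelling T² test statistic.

Step 1 — sample mean vector:
  mean(X_1) = (5 + 6 + 8 + 5 + 9 + 4) / 6 = 37/6 = 6.1667
  mean(X_2) = (7 + 7 + 5 + 6 + 8 + 1) / 6 = 34/6 = 5.6667
  x̄ = (6.1667, 5.6667),  deviation x̄ - mu_0 = (6.1667, 5.6667) - (3, 3) = (3.1667, 2.6667).

Step 2 — sample covariance matrix, S[i,j] = (1/(n-1)) · Σ_k (x_{k,i} - mean_i) · (x_{k,j} - mean_j), divisor n-1 = 5:
  S[X_1,X_1] = ((-1.1667)·(-1.1667) + (-0.1667)·(-0.1667) + (1.8333)·(1.8333) + (-1.1667)·(-1.1667) + (2.8333)·(2.8333) + (-2.1667)·(-2.1667)) / 5 = 18.8333/5 = 3.7667
  S[X_1,X_2] = ((-1.1667)·(1.3333) + (-0.1667)·(1.3333) + (1.8333)·(-0.6667) + (-1.1667)·(0.3333) + (2.8333)·(2.3333) + (-2.1667)·(-4.6667)) / 5 = 13.3333/5 = 2.6667
  S[X_2,X_2] = ((1.3333)·(1.3333) + (1.3333)·(1.3333) + (-0.6667)·(-0.6667) + (0.3333)·(0.3333) + (2.3333)·(2.3333) + (-4.6667)·(-4.6667)) / 5 = 31.3333/5 = 6.2667
  S = [[3.7667, 2.6667],
 [2.6667, 6.2667]].

Step 3 — invert S. det(S) = 3.7667·6.2667 - (2.6667)² = 16.4933.
  S^{-1} = (1/det) · [[d, -b], [-b, a]] = [[0.38, -0.1617],
 [-0.1617, 0.2284]].

Step 4 — quadratic form (x̄ - mu_0)^T · S^{-1} · (x̄ - mu_0):
  S^{-1} · (x̄ - mu_0) = (0.772, 0.097),
  (x̄ - mu_0)^T · [...] = (3.1667)·(0.772) + (2.6667)·(0.097) = 2.7034.

Step 5 — scale by n: T² = 6 · 2.7034 = 16.2207.

T² ≈ 16.2207


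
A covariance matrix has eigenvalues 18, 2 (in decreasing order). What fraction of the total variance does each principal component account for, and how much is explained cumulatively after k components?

Step 1 — total variance = trace(Sigma) = Σ λ_i = 18 + 2 = 20.

Step 2 — fraction explained by component i = λ_i / Σ λ:
  PC1: 18/20 = 0.9
  PC2: 2/20 = 0.1

Step 3 — cumulative fraction after k components = (λ_1 + ... + λ_k) / Σ λ:
  k = 1: 18/20 = 0.9
  k = 2: (18 + 2)/20 = 20/20 = 1

Summary (fraction, with percent):

explained: PC1 0.9 (90%), PC2 0.1 (10%);  cumulative: 0.9, 1


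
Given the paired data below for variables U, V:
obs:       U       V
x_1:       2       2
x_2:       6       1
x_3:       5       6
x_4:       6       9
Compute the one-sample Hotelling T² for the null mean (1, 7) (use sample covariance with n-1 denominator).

Step 1 — sample mean vector:
  mean(U) = (2 + 6 + 5 + 6) / 4 = 19/4 = 4.75
  mean(V) = (2 + 1 + 6 + 9) / 4 = 18/4 = 4.5
  x̄ = (4.75, 4.5),  deviation x̄ - mu_0 = (4.75, 4.5) - (1, 7) = (3.75, -2.5).

Step 2 — sample covariance matrix, S[i,j] = (1/(n-1)) · Σ_k (x_{k,i} - mean_i) · (x_{k,j} - mean_j), divisor n-1 = 3:
  S[U,U] = ((-2.75)·(-2.75) + (1.25)·(1.25) + (0.25)·(0.25) + (1.25)·(1.25)) / 3 = 10.75/3 = 3.5833
  S[U,V] = ((-2.75)·(-2.5) + (1.25)·(-3.5) + (0.25)·(1.5) + (1.25)·(4.5)) / 3 = 8.5/3 = 2.8333
  S[V,V] = ((-2.5)·(-2.5) + (-3.5)·(-3.5) + (1.5)·(1.5) + (4.5)·(4.5)) / 3 = 41/3 = 13.6667
  S = [[3.5833, 2.8333],
 [2.8333, 13.6667]].

Step 3 — invert S. det(S) = 3.5833·13.6667 - (2.8333)² = 40.9444.
  S^{-1} = (1/det) · [[d, -b], [-b, a]] = [[0.3338, -0.0692],
 [-0.0692, 0.0875]].

Step 4 — quadratic form (x̄ - mu_0)^T · S^{-1} · (x̄ - mu_0):
  S^{-1} · (x̄ - mu_0) = (1.4247, -0.4783),
  (x̄ - mu_0)^T · [...] = (3.75)·(1.4247) + (-2.5)·(-0.4783) = 6.5383.

Step 5 — scale by n: T² = 4 · 6.5383 = 26.1533.

T² ≈ 26.1533


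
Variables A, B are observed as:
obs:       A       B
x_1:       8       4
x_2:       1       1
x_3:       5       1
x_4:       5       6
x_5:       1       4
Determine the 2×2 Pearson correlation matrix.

Step 1 — column means:
  mean(A) = (8 + 1 + 5 + 5 + 1) / 5 = 20/5 = 4
  mean(B) = (4 + 1 + 1 + 6 + 4) / 5 = 16/5 = 3.2

Step 2 — sample variances and covariances s[i,j] = (1/(n-1)) · Σ_k (x_{k,i} - mean_i) · (x_{k,j} - mean_j), with n-1 = 4:
  s[A,A] = ((4)·(4) + (-3)·(-3) + (1)·(1) + (1)·(1) + (-3)·(-3)) / 4 = 36/4 = 9
  s[A,B] = ((4)·(0.8) + (-3)·(-2.2) + (1)·(-2.2) + (1)·(2.8) + (-3)·(0.8)) / 4 = 8/4 = 2
  s[B,B] = ((0.8)·(0.8) + (-2.2)·(-2.2) + (-2.2)·(-2.2) + (2.8)·(2.8) + (0.8)·(0.8)) / 4 = 18.8/4 = 4.7
  Sample standard deviations s_i = √(s[i,i]):
  s(A) = √(9) = 3
  s(B) = √(4.7) = 2.1679

Step 3 — r_{ij} = s_{ij} / (s_i · s_j):
  r[A,A] = 1 (diagonal).
  r[A,B] = 2 / (3 · 2.1679) = 2 / 6.5038 = 0.3075
  r[B,B] = 1 (diagonal).

R is symmetric with unit diagonal. Assembling:

R = [[1, 0.3075],
 [0.3075, 1]]


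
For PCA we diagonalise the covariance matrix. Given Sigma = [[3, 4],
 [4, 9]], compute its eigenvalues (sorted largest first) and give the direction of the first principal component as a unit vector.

Step 1 — characteristic polynomial of 2×2 Sigma:
  det(Sigma - λI) = λ² - trace · λ + det = 0.
  trace = 3 + 9 = 12, det = 3·9 - (4)² = 11.
Step 2 — discriminant:
  Δ = trace² - 4·det = 144 - 44 = 100.
Step 3 — eigenvalues:
  λ = (trace ± √Δ)/2 = (12 ± 10)/2,
  λ_1 = 11,  λ_2 = 1.

Step 4 — unit eigenvector for λ_1: solve (Sigma - λ_1 I)v = 0. First row:
  (3 - 11)·v_x + (4)·v_y = 0, i.e. (-8)·v_x + (4)·v_y = 0,
  so v ∝ (b, λ_1 - a) = (4, 8) = u.
  ||u|| = √((4)² + (8)²) = √(80) ≈ 8.9443,
  v_1 = u/||u|| ≈ (0.4472, 0.8944) (||v_1|| = 1).

λ_1 = 11,  λ_2 = 1;  v_1 ≈ (0.4472, 0.8944)


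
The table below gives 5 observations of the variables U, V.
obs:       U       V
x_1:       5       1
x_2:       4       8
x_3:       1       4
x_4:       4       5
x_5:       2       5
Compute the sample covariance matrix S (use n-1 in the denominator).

Step 1 — column means:
  mean(U) = (5 + 4 + 1 + 4 + 2) / 5 = 16/5 = 3.2
  mean(V) = (1 + 8 + 4 + 5 + 5) / 5 = 23/5 = 4.6

Step 2 — sample covariance S[i,j] = (1/(n-1)) · Σ_k (x_{k,i} - mean_i) · (x_{k,j} - mean_j), with n-1 = 4.
  S[U,U] = ((1.8)·(1.8) + (0.8)·(0.8) + (-2.2)·(-2.2) + (0.8)·(0.8) + (-1.2)·(-1.2)) / 4 = 10.8/4 = 2.7
  S[U,V] = ((1.8)·(-3.6) + (0.8)·(3.4) + (-2.2)·(-0.6) + (0.8)·(0.4) + (-1.2)·(0.4)) / 4 = -2.6/4 = -0.65
  S[V,V] = ((-3.6)·(-3.6) + (3.4)·(3.4) + (-0.6)·(-0.6) + (0.4)·(0.4) + (0.4)·(0.4)) / 4 = 25.2/4 = 6.3

S is symmetric (S[j,i] = S[i,j]). Assembling:

S = [[2.7, -0.65],
 [-0.65, 6.3]]


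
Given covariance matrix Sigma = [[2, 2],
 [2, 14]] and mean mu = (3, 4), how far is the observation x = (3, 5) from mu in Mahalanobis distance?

Step 1 — centre the observation: (x - mu) = (0, 1).

Step 2 — invert Sigma. det(Sigma) = 2·14 - (2)² = 24.
  Sigma^{-1} = (1/det) · [[d, -b], [-b, a]] = [[0.5833, -0.0833],
 [-0.0833, 0.0833]].

Step 3 — form the quadratic (x - mu)^T · Sigma^{-1} · (x - mu):
  Sigma^{-1} · (x - mu) = (-0.0833, 0.0833).
  (x - mu)^T · [Sigma^{-1} · (x - mu)] = (0)·(-0.0833) + (1)·(0.0833) = 0.0833.

Step 4 — take square root: d = √(0.0833) ≈ 0.2887.

d(x, mu) = √(0.0833) ≈ 0.2887


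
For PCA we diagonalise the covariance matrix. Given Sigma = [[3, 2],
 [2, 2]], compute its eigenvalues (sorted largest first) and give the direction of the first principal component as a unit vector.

Step 1 — characteristic polynomial of 2×2 Sigma:
  det(Sigma - λI) = λ² - trace · λ + det = 0.
  trace = 3 + 2 = 5, det = 3·2 - (2)² = 2.
Step 2 — discriminant:
  Δ = trace² - 4·det = 25 - 8 = 17.
Step 3 — eigenvalues:
  λ = (trace ± √Δ)/2 = (5 ± 4.1231)/2,
  λ_1 = 4.5616,  λ_2 = 0.4384.

Step 4 — unit eigenvector for λ_1: solve (Sigma - λ_1 I)v = 0. First row:
  (3 - 4.5616)·v_x + (2)·v_y = 0, i.e. (-1.5616)·v_x + (2)·v_y = 0,
  so v ∝ (b, λ_1 - a) = (2, 1.5616) = u.
  ||u|| = √((2)² + (1.5616)²) = √(6.4384) ≈ 2.5374,
  v_1 = u/||u|| ≈ (0.7882, 0.6154) (||v_1|| = 1).

λ_1 = 4.5616,  λ_2 = 0.4384;  v_1 ≈ (0.7882, 0.6154)


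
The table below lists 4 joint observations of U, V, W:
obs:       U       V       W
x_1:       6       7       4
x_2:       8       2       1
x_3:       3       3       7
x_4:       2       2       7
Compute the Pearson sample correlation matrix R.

Step 1 — column means:
  mean(U) = (6 + 8 + 3 + 2) / 4 = 19/4 = 4.75
  mean(V) = (7 + 2 + 3 + 2) / 4 = 14/4 = 3.5
  mean(W) = (4 + 1 + 7 + 7) / 4 = 19/4 = 4.75

Step 2 — sample variances and covariances s[i,j] = (1/(n-1)) · Σ_k (x_{k,i} - mean_i) · (x_{k,j} - mean_j), with n-1 = 3:
  s[U,U] = ((1.25)·(1.25) + (3.25)·(3.25) + (-1.75)·(-1.75) + (-2.75)·(-2.75)) / 3 = 22.75/3 = 7.5833
  s[U,V] = ((1.25)·(3.5) + (3.25)·(-1.5) + (-1.75)·(-0.5) + (-2.75)·(-1.5)) / 3 = 4.5/3 = 1.5
  s[U,W] = ((1.25)·(-0.75) + (3.25)·(-3.75) + (-1.75)·(2.25) + (-2.75)·(2.25)) / 3 = -23.25/3 = -7.75
  s[V,V] = ((3.5)·(3.5) + (-1.5)·(-1.5) + (-0.5)·(-0.5) + (-1.5)·(-1.5)) / 3 = 17/3 = 5.6667
  s[V,W] = ((3.5)·(-0.75) + (-1.5)·(-3.75) + (-0.5)·(2.25) + (-1.5)·(2.25)) / 3 = -1.5/3 = -0.5
  s[W,W] = ((-0.75)·(-0.75) + (-3.75)·(-3.75) + (2.25)·(2.25) + (2.25)·(2.25)) / 3 = 24.75/3 = 8.25
  Sample standard deviations s_i = √(s[i,i]):
  s(U) = √(7.5833) = 2.7538
  s(V) = √(5.6667) = 2.3805
  s(W) = √(8.25) = 2.8723

Step 3 — r_{ij} = s_{ij} / (s_i · s_j):
  r[U,U] = 1 (diagonal).
  r[U,V] = 1.5 / (2.7538 · 2.3805) = 1.5 / 6.5553 = 0.2288
  r[U,W] = -7.75 / (2.7538 · 2.8723) = -7.75 / 7.9096 = -0.9798
  r[V,V] = 1 (diagonal).
  r[V,W] = -0.5 / (2.3805 · 2.8723) = -0.5 / 6.8374 = -0.0731
  r[W,W] = 1 (diagonal).

R is symmetric with unit diagonal. Assembling:

R = [[1, 0.2288, -0.9798],
 [0.2288, 1, -0.0731],
 [-0.9798, -0.0731, 1]]


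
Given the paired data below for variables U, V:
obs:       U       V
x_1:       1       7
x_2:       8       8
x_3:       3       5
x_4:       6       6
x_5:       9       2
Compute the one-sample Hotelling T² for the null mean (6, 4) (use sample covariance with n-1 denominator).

Step 1 — sample mean vector:
  mean(U) = (1 + 8 + 3 + 6 + 9) / 5 = 27/5 = 5.4
  mean(V) = (7 + 8 + 5 + 6 + 2) / 5 = 28/5 = 5.6
  x̄ = (5.4, 5.6),  deviation x̄ - mu_0 = (5.4, 5.6) - (6, 4) = (-0.6, 1.6).

Step 2 — sample covariance matrix, S[i,j] = (1/(n-1)) · Σ_k (x_{k,i} - mean_i) · (x_{k,j} - mean_j), divisor n-1 = 4:
  S[U,U] = ((-4.4)·(-4.4) + (2.6)·(2.6) + (-2.4)·(-2.4) + (0.6)·(0.6) + (3.6)·(3.6)) / 4 = 45.2/4 = 11.3
  S[U,V] = ((-4.4)·(1.4) + (2.6)·(2.4) + (-2.4)·(-0.6) + (0.6)·(0.4) + (3.6)·(-3.6)) / 4 = -11.2/4 = -2.8
  S[V,V] = ((1.4)·(1.4) + (2.4)·(2.4) + (-0.6)·(-0.6) + (0.4)·(0.4) + (-3.6)·(-3.6)) / 4 = 21.2/4 = 5.3
  S = [[11.3, -2.8],
 [-2.8, 5.3]].

Step 3 — invert S. det(S) = 11.3·5.3 - (-2.8)² = 52.05.
  S^{-1} = (1/det) · [[d, -b], [-b, a]] = [[0.1018, 0.0538],
 [0.0538, 0.2171]].

Step 4 — quadratic form (x̄ - mu_0)^T · S^{-1} · (x̄ - mu_0):
  S^{-1} · (x̄ - mu_0) = (0.025, 0.3151),
  (x̄ - mu_0)^T · [...] = (-0.6)·(0.025) + (1.6)·(0.3151) = 0.4891.

Step 5 — scale by n: T² = 5 · 0.4891 = 2.4457.

T² ≈ 2.4457


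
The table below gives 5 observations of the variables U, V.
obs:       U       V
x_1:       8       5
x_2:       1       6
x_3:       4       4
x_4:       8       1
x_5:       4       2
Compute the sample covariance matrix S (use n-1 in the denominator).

Step 1 — column means:
  mean(U) = (8 + 1 + 4 + 8 + 4) / 5 = 25/5 = 5
  mean(V) = (5 + 6 + 4 + 1 + 2) / 5 = 18/5 = 3.6

Step 2 — sample covariance S[i,j] = (1/(n-1)) · Σ_k (x_{k,i} - mean_i) · (x_{k,j} - mean_j), with n-1 = 4.
  S[U,U] = ((3)·(3) + (-4)·(-4) + (-1)·(-1) + (3)·(3) + (-1)·(-1)) / 4 = 36/4 = 9
  S[U,V] = ((3)·(1.4) + (-4)·(2.4) + (-1)·(0.4) + (3)·(-2.6) + (-1)·(-1.6)) / 4 = -12/4 = -3
  S[V,V] = ((1.4)·(1.4) + (2.4)·(2.4) + (0.4)·(0.4) + (-2.6)·(-2.6) + (-1.6)·(-1.6)) / 4 = 17.2/4 = 4.3

S is symmetric (S[j,i] = S[i,j]). Assembling:

S = [[9, -3],
 [-3, 4.3]]


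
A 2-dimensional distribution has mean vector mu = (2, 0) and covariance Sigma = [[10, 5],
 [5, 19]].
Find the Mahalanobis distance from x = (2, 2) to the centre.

Step 1 — centre the observation: (x - mu) = (0, 2).

Step 2 — invert Sigma. det(Sigma) = 10·19 - (5)² = 165.
  Sigma^{-1} = (1/det) · [[d, -b], [-b, a]] = [[0.1152, -0.0303],
 [-0.0303, 0.0606]].

Step 3 — form the quadratic (x - mu)^T · Sigma^{-1} · (x - mu):
  Sigma^{-1} · (x - mu) = (-0.0606, 0.1212).
  (x - mu)^T · [Sigma^{-1} · (x - mu)] = (0)·(-0.0606) + (2)·(0.1212) = 0.2424.

Step 4 — take square root: d = √(0.2424) ≈ 0.4924.

d(x, mu) = √(0.2424) ≈ 0.4924


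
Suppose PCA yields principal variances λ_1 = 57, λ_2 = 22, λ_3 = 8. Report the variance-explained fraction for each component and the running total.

Step 1 — total variance = trace(Sigma) = Σ λ_i = 57 + 22 + 8 = 87.

Step 2 — fraction explained by component i = λ_i / Σ λ:
  PC1: 57/87 = 0.6552
  PC2: 22/87 = 0.2529
  PC3: 8/87 = 0.092

Step 3 — cumulative fraction after k components = (λ_1 + ... + λ_k) / Σ λ:
  k = 1: 57/87 = 0.6552
  k = 2: (57 + 22)/87 = 79/87 = 0.908
  k = 3: (57 + 22 + 8)/87 = 87/87 = 1

Summary (fraction, with percent):

explained: PC1 0.6552 (65.52%), PC2 0.2529 (25.29%), PC3 0.092 (9.2%);  cumulative: 0.6552, 0.908, 1


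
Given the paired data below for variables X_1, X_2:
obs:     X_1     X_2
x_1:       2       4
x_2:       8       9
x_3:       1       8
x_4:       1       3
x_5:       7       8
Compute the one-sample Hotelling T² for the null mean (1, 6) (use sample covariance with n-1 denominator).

Step 1 — sample mean vector:
  mean(X_1) = (2 + 8 + 1 + 1 + 7) / 5 = 19/5 = 3.8
  mean(X_2) = (4 + 9 + 8 + 3 + 8) / 5 = 32/5 = 6.4
  x̄ = (3.8, 6.4),  deviation x̄ - mu_0 = (3.8, 6.4) - (1, 6) = (2.8, 0.4).

Step 2 — sample covariance matrix, S[i,j] = (1/(n-1)) · Σ_k (x_{k,i} - mean_i) · (x_{k,j} - mean_j), divisor n-1 = 4:
  S[X_1,X_1] = ((-1.8)·(-1.8) + (4.2)·(4.2) + (-2.8)·(-2.8) + (-2.8)·(-2.8) + (3.2)·(3.2)) / 4 = 46.8/4 = 11.7
  S[X_1,X_2] = ((-1.8)·(-2.4) + (4.2)·(2.6) + (-2.8)·(1.6) + (-2.8)·(-3.4) + (3.2)·(1.6)) / 4 = 25.4/4 = 6.35
  S[X_2,X_2] = ((-2.4)·(-2.4) + (2.6)·(2.6) + (1.6)·(1.6) + (-3.4)·(-3.4) + (1.6)·(1.6)) / 4 = 29.2/4 = 7.3
  S = [[11.7, 6.35],
 [6.35, 7.3]].

Step 3 — invert S. det(S) = 11.7·7.3 - (6.35)² = 45.0875.
  S^{-1} = (1/det) · [[d, -b], [-b, a]] = [[0.1619, -0.1408],
 [-0.1408, 0.2595]].

Step 4 — quadratic form (x̄ - mu_0)^T · S^{-1} · (x̄ - mu_0):
  S^{-1} · (x̄ - mu_0) = (0.397, -0.2905),
  (x̄ - mu_0)^T · [...] = (2.8)·(0.397) + (0.4)·(-0.2905) = 0.9954.

Step 5 — scale by n: T² = 5 · 0.9954 = 4.977.

T² ≈ 4.977


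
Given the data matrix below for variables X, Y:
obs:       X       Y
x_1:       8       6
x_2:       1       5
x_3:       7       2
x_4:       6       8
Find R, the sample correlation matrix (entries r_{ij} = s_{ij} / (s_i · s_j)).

Step 1 — column means:
  mean(X) = (8 + 1 + 7 + 6) / 4 = 22/4 = 5.5
  mean(Y) = (6 + 5 + 2 + 8) / 4 = 21/4 = 5.25

Step 2 — sample variances and covariances s[i,j] = (1/(n-1)) · Σ_k (x_{k,i} - mean_i) · (x_{k,j} - mean_j), with n-1 = 3:
  s[X,X] = ((2.5)·(2.5) + (-4.5)·(-4.5) + (1.5)·(1.5) + (0.5)·(0.5)) / 3 = 29/3 = 9.6667
  s[X,Y] = ((2.5)·(0.75) + (-4.5)·(-0.25) + (1.5)·(-3.25) + (0.5)·(2.75)) / 3 = -0.5/3 = -0.1667
  s[Y,Y] = ((0.75)·(0.75) + (-0.25)·(-0.25) + (-3.25)·(-3.25) + (2.75)·(2.75)) / 3 = 18.75/3 = 6.25
  Sample standard deviations s_i = √(s[i,i]):
  s(X) = √(9.6667) = 3.1091
  s(Y) = √(6.25) = 2.5

Step 3 — r_{ij} = s_{ij} / (s_i · s_j):
  r[X,X] = 1 (diagonal).
  r[X,Y] = -0.1667 / (3.1091 · 2.5) = -0.1667 / 7.7728 = -0.0214
  r[Y,Y] = 1 (diagonal).

R is symmetric with unit diagonal. Assembling:

R = [[1, -0.0214],
 [-0.0214, 1]]


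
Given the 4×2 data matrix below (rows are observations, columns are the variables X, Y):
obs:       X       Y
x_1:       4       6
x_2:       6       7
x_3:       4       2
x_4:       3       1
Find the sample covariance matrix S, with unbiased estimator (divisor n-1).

Step 1 — column means:
  mean(X) = (4 + 6 + 4 + 3) / 4 = 17/4 = 4.25
  mean(Y) = (6 + 7 + 2 + 1) / 4 = 16/4 = 4

Step 2 — sample covariance S[i,j] = (1/(n-1)) · Σ_k (x_{k,i} - mean_i) · (x_{k,j} - mean_j), with n-1 = 3.
  S[X,X] = ((-0.25)·(-0.25) + (1.75)·(1.75) + (-0.25)·(-0.25) + (-1.25)·(-1.25)) / 3 = 4.75/3 = 1.5833
  S[X,Y] = ((-0.25)·(2) + (1.75)·(3) + (-0.25)·(-2) + (-1.25)·(-3)) / 3 = 9/3 = 3
  S[Y,Y] = ((2)·(2) + (3)·(3) + (-2)·(-2) + (-3)·(-3)) / 3 = 26/3 = 8.6667

S is symmetric (S[j,i] = S[i,j]). Assembling:

S = [[1.5833, 3],
 [3, 8.6667]]


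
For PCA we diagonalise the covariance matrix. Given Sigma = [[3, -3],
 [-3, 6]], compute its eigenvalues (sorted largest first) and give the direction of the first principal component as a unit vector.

Step 1 — characteristic polynomial of 2×2 Sigma:
  det(Sigma - λI) = λ² - trace · λ + det = 0.
  trace = 3 + 6 = 9, det = 3·6 - (-3)² = 9.
Step 2 — discriminant:
  Δ = trace² - 4·det = 81 - 36 = 45.
Step 3 — eigenvalues:
  λ = (trace ± √Δ)/2 = (9 ± 6.7082)/2,
  λ_1 = 7.8541,  λ_2 = 1.1459.

Step 4 — unit eigenvector for λ_1: solve (Sigma - λ_1 I)v = 0. First row:
  (3 - 7.8541)·v_x + (-3)·v_y = 0, i.e. (-4.8541)·v_x + (-3)·v_y = 0,
  so v ∝ (b, λ_1 - a) = (-3, 4.8541); multiply by -1 so the first entry is positive: u = (3, -4.8541).
  ||u|| = √((3)² + (-4.8541)²) = √(32.5623) ≈ 5.7063,
  v_1 = u/||u|| ≈ (0.5257, -0.8507) (||v_1|| = 1).

λ_1 = 7.8541,  λ_2 = 1.1459;  v_1 ≈ (0.5257, -0.8507)


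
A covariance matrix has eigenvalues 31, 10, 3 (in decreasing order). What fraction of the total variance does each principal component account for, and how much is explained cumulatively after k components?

Step 1 — total variance = trace(Sigma) = Σ λ_i = 31 + 10 + 3 = 44.

Step 2 — fraction explained by component i = λ_i / Σ λ:
  PC1: 31/44 = 0.7045
  PC2: 10/44 = 0.2273
  PC3: 3/44 = 0.0682

Step 3 — cumulative fraction after k components = (λ_1 + ... + λ_k) / Σ λ:
  k = 1: 31/44 = 0.7045
  k = 2: (31 + 10)/44 = 41/44 = 0.9318
  k = 3: (31 + 10 + 3)/44 = 44/44 = 1

Summary (fraction, with percent):

explained: PC1 0.7045 (70.45%), PC2 0.2273 (22.73%), PC3 0.0682 (6.82%);  cumulative: 0.7045, 0.9318, 1


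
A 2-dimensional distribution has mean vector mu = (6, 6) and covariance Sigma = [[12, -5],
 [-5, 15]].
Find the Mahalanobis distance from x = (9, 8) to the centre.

Step 1 — centre the observation: (x - mu) = (3, 2).

Step 2 — invert Sigma. det(Sigma) = 12·15 - (-5)² = 155.
  Sigma^{-1} = (1/det) · [[d, -b], [-b, a]] = [[0.0968, 0.0323],
 [0.0323, 0.0774]].

Step 3 — form the quadratic (x - mu)^T · Sigma^{-1} · (x - mu):
  Sigma^{-1} · (x - mu) = (0.3548, 0.2516).
  (x - mu)^T · [Sigma^{-1} · (x - mu)] = (3)·(0.3548) + (2)·(0.2516) = 1.5677.

Step 4 — take square root: d = √(1.5677) ≈ 1.2521.

d(x, mu) = √(1.5677) ≈ 1.2521


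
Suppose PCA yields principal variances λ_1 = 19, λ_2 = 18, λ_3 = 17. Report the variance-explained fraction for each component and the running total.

Step 1 — total variance = trace(Sigma) = Σ λ_i = 19 + 18 + 17 = 54.

Step 2 — fraction explained by component i = λ_i / Σ λ:
  PC1: 19/54 = 0.3519
  PC2: 18/54 = 0.3333
  PC3: 17/54 = 0.3148

Step 3 — cumulative fraction after k components = (λ_1 + ... + λ_k) / Σ λ:
  k = 1: 19/54 = 0.3519
  k = 2: (19 + 18)/54 = 37/54 = 0.6852
  k = 3: (19 + 18 + 17)/54 = 54/54 = 1

Summary (fraction, with percent):

explained: PC1 0.3519 (35.19%), PC2 0.3333 (33.33%), PC3 0.3148 (31.48%);  cumulative: 0.3519, 0.6852, 1


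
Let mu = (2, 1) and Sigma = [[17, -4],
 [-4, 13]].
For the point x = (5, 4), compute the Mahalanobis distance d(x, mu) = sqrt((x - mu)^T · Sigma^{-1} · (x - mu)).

Step 1 — centre the observation: (x - mu) = (3, 3).

Step 2 — invert Sigma. det(Sigma) = 17·13 - (-4)² = 205.
  Sigma^{-1} = (1/det) · [[d, -b], [-b, a]] = [[0.0634, 0.0195],
 [0.0195, 0.0829]].

Step 3 — form the quadratic (x - mu)^T · Sigma^{-1} · (x - mu):
  Sigma^{-1} · (x - mu) = (0.2488, 0.3073).
  (x - mu)^T · [Sigma^{-1} · (x - mu)] = (3)·(0.2488) + (3)·(0.3073) = 1.6683.

Step 4 — take square root: d = √(1.6683) ≈ 1.2916.

d(x, mu) = √(1.6683) ≈ 1.2916


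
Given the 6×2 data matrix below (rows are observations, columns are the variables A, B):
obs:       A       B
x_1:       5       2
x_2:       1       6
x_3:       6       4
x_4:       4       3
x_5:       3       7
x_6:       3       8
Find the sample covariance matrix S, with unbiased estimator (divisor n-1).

Step 1 — column means:
  mean(A) = (5 + 1 + 6 + 4 + 3 + 3) / 6 = 22/6 = 3.6667
  mean(B) = (2 + 6 + 4 + 3 + 7 + 8) / 6 = 30/6 = 5

Step 2 — sample covariance S[i,j] = (1/(n-1)) · Σ_k (x_{k,i} - mean_i) · (x_{k,j} - mean_j), with n-1 = 5.
  S[A,A] = ((1.3333)·(1.3333) + (-2.6667)·(-2.6667) + (2.3333)·(2.3333) + (0.3333)·(0.3333) + (-0.6667)·(-0.6667) + (-0.6667)·(-0.6667)) / 5 = 15.3333/5 = 3.0667
  S[A,B] = ((1.3333)·(-3) + (-2.6667)·(1) + (2.3333)·(-1) + (0.3333)·(-2) + (-0.6667)·(2) + (-0.6667)·(3)) / 5 = -13/5 = -2.6
  S[B,B] = ((-3)·(-3) + (1)·(1) + (-1)·(-1) + (-2)·(-2) + (2)·(2) + (3)·(3)) / 5 = 28/5 = 5.6

S is symmetric (S[j,i] = S[i,j]). Assembling:

S = [[3.0667, -2.6],
 [-2.6, 5.6]]


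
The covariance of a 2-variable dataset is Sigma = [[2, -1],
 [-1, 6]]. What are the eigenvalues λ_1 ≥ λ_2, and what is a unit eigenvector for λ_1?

Step 1 — characteristic polynomial of 2×2 Sigma:
  det(Sigma - λI) = λ² - trace · λ + det = 0.
  trace = 2 + 6 = 8, det = 2·6 - (-1)² = 11.
Step 2 — discriminant:
  Δ = trace² - 4·det = 64 - 44 = 20.
Step 3 — eigenvalues:
  λ = (trace ± √Δ)/2 = (8 ± 4.4721)/2,
  λ_1 = 6.2361,  λ_2 = 1.7639.

Step 4 — unit eigenvector for λ_1: solve (Sigma - λ_1 I)v = 0. First row:
  (2 - 6.2361)·v_x + (-1)·v_y = 0, i.e. (-4.2361)·v_x + (-1)·v_y = 0,
  so v ∝ (b, λ_1 - a) = (-1, 4.2361); multiply by -1 so the first entry is positive: u = (1, -4.2361).
  ||u|| = √((1)² + (-4.2361)²) = √(18.9443) ≈ 4.3525,
  v_1 = u/||u|| ≈ (0.2298, -0.9732) (||v_1|| = 1).

λ_1 = 6.2361,  λ_2 = 1.7639;  v_1 ≈ (0.2298, -0.9732)


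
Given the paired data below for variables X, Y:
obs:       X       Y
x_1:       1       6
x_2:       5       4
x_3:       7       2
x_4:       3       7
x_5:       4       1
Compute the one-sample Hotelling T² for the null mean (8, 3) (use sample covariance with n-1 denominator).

Step 1 — sample mean vector:
  mean(X) = (1 + 5 + 7 + 3 + 4) / 5 = 20/5 = 4
  mean(Y) = (6 + 4 + 2 + 7 + 1) / 5 = 20/5 = 4
  x̄ = (4, 4),  deviation x̄ - mu_0 = (4, 4) - (8, 3) = (-4, 1).

Step 2 — sample covariance matrix, S[i,j] = (1/(n-1)) · Σ_k (x_{k,i} - mean_i) · (x_{k,j} - mean_j), divisor n-1 = 4:
  S[X,X] = ((-3)·(-3) + (1)·(1) + (3)·(3) + (-1)·(-1) + (0)·(0)) / 4 = 20/4 = 5
  S[X,Y] = ((-3)·(2) + (1)·(0) + (3)·(-2) + (-1)·(3) + (0)·(-3)) / 4 = -15/4 = -3.75
  S[Y,Y] = ((2)·(2) + (0)·(0) + (-2)·(-2) + (3)·(3) + (-3)·(-3)) / 4 = 26/4 = 6.5
  S = [[5, -3.75],
 [-3.75, 6.5]].

Step 3 — invert S. det(S) = 5·6.5 - (-3.75)² = 18.4375.
  S^{-1} = (1/det) · [[d, -b], [-b, a]] = [[0.3525, 0.2034],
 [0.2034, 0.2712]].

Step 4 — quadratic form (x̄ - mu_0)^T · S^{-1} · (x̄ - mu_0):
  S^{-1} · (x̄ - mu_0) = (-1.2068, -0.5424),
  (x̄ - mu_0)^T · [...] = (-4)·(-1.2068) + (1)·(-0.5424) = 4.2847.

Step 5 — scale by n: T² = 5 · 4.2847 = 21.4237.

T² ≈ 21.4237


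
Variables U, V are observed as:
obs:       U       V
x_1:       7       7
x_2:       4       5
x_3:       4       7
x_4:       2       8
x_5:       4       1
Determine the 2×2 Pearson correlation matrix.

Step 1 — column means:
  mean(U) = (7 + 4 + 4 + 2 + 4) / 5 = 21/5 = 4.2
  mean(V) = (7 + 5 + 7 + 8 + 1) / 5 = 28/5 = 5.6

Step 2 — sample variances and covariances s[i,j] = (1/(n-1)) · Σ_k (x_{k,i} - mean_i) · (x_{k,j} - mean_j), with n-1 = 4:
  s[U,U] = ((2.8)·(2.8) + (-0.2)·(-0.2) + (-0.2)·(-0.2) + (-2.2)·(-2.2) + (-0.2)·(-0.2)) / 4 = 12.8/4 = 3.2
  s[U,V] = ((2.8)·(1.4) + (-0.2)·(-0.6) + (-0.2)·(1.4) + (-2.2)·(2.4) + (-0.2)·(-4.6)) / 4 = -0.6/4 = -0.15
  s[V,V] = ((1.4)·(1.4) + (-0.6)·(-0.6) + (1.4)·(1.4) + (2.4)·(2.4) + (-4.6)·(-4.6)) / 4 = 31.2/4 = 7.8
  Sample standard deviations s_i = √(s[i,i]):
  s(U) = √(3.2) = 1.7889
  s(V) = √(7.8) = 2.7928

Step 3 — r_{ij} = s_{ij} / (s_i · s_j):
  r[U,U] = 1 (diagonal).
  r[U,V] = -0.15 / (1.7889 · 2.7928) = -0.15 / 4.996 = -0.03
  r[V,V] = 1 (diagonal).

R is symmetric with unit diagonal. Assembling:

R = [[1, -0.03],
 [-0.03, 1]]


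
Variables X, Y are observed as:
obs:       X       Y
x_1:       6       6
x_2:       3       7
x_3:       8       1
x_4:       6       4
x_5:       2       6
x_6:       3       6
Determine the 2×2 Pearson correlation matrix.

Step 1 — column means:
  mean(X) = (6 + 3 + 8 + 6 + 2 + 3) / 6 = 28/6 = 4.6667
  mean(Y) = (6 + 7 + 1 + 4 + 6 + 6) / 6 = 30/6 = 5

Step 2 — sample variances and covariances s[i,j] = (1/(n-1)) · Σ_k (x_{k,i} - mean_i) · (x_{k,j} - mean_j), with n-1 = 5:
  s[X,X] = ((1.3333)·(1.3333) + (-1.6667)·(-1.6667) + (3.3333)·(3.3333) + (1.3333)·(1.3333) + (-2.6667)·(-2.6667) + (-1.6667)·(-1.6667)) / 5 = 27.3333/5 = 5.4667
  s[X,Y] = ((1.3333)·(1) + (-1.6667)·(2) + (3.3333)·(-4) + (1.3333)·(-1) + (-2.6667)·(1) + (-1.6667)·(1)) / 5 = -21/5 = -4.2
  s[Y,Y] = ((1)·(1) + (2)·(2) + (-4)·(-4) + (-1)·(-1) + (1)·(1) + (1)·(1)) / 5 = 24/5 = 4.8
  Sample standard deviations s_i = √(s[i,i]):
  s(X) = √(5.4667) = 2.3381
  s(Y) = √(4.8) = 2.1909

Step 3 — r_{ij} = s_{ij} / (s_i · s_j):
  r[X,X] = 1 (diagonal).
  r[X,Y] = -4.2 / (2.3381 · 2.1909) = -4.2 / 5.1225 = -0.8199
  r[Y,Y] = 1 (diagonal).

R is symmetric with unit diagonal. Assembling:

R = [[1, -0.8199],
 [-0.8199, 1]]


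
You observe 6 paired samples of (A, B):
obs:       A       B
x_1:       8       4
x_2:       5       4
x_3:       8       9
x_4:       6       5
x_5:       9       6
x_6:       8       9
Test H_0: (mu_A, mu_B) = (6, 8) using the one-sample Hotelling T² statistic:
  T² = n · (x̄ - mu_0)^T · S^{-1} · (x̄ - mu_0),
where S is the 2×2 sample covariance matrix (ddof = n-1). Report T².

Step 1 — sample mean vector:
  mean(A) = (8 + 5 + 8 + 6 + 9 + 8) / 6 = 44/6 = 7.3333
  mean(B) = (4 + 4 + 9 + 5 + 6 + 9) / 6 = 37/6 = 6.1667
  x̄ = (7.3333, 6.1667),  deviation x̄ - mu_0 = (7.3333, 6.1667) - (6, 8) = (1.3333, -1.8333).

Step 2 — sample covariance matrix, S[i,j] = (1/(n-1)) · Σ_k (x_{k,i} - mean_i) · (x_{k,j} - mean_j), divisor n-1 = 5:
  S[A,A] = ((0.6667)·(0.6667) + (-2.3333)·(-2.3333) + (0.6667)·(0.6667) + (-1.3333)·(-1.3333) + (1.6667)·(1.6667) + (0.6667)·(0.6667)) / 5 = 11.3333/5 = 2.2667
  S[A,B] = ((0.6667)·(-2.1667) + (-2.3333)·(-2.1667) + (0.6667)·(2.8333) + (-1.3333)·(-1.1667) + (1.6667)·(-0.1667) + (0.6667)·(2.8333)) / 5 = 8.6667/5 = 1.7333
  S[B,B] = ((-2.1667)·(-2.1667) + (-2.1667)·(-2.1667) + (2.8333)·(2.8333) + (-1.1667)·(-1.1667) + (-0.1667)·(-0.1667) + (2.8333)·(2.8333)) / 5 = 26.8333/5 = 5.3667
  S = [[2.2667, 1.7333],
 [1.7333, 5.3667]].

Step 3 — invert S. det(S) = 2.2667·5.3667 - (1.7333)² = 9.16.
  S^{-1} = (1/det) · [[d, -b], [-b, a]] = [[0.5859, -0.1892],
 [-0.1892, 0.2475]].

Step 4 — quadratic form (x̄ - mu_0)^T · S^{-1} · (x̄ - mu_0):
  S^{-1} · (x̄ - mu_0) = (1.1281, -0.706),
  (x̄ - mu_0)^T · [...] = (1.3333)·(1.1281) + (-1.8333)·(-0.706) = 2.7984.

Step 5 — scale by n: T² = 6 · 2.7984 = 16.7904.

T² ≈ 16.7904
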